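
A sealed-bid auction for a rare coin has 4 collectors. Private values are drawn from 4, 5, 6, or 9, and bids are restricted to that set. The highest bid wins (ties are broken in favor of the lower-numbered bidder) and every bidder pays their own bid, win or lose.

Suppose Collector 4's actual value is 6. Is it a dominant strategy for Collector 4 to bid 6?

No

Consider the case where Collector 1 bids 4, Collector 2 bids 4 and Collector 3 bids 4.
Truthful bid 6: wins, pays 6, utility 6 - 6 = 0.
Bid 5 instead: wins, pays 5, utility 6 - 5 = 1.
Since 1 > 0, bidding 5 is strictly better here, so truthful bidding is not dominant.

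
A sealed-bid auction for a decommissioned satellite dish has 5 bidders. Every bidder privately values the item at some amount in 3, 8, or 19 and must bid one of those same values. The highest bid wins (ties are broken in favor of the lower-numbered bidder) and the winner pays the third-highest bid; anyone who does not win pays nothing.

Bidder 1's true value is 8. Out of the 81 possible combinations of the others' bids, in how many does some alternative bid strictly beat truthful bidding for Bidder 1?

4

Others bid (3, 3, 3, 19): truth gives 0; bid 19 gives 5 > 0. Violating.
Others bid (3, 3, 19, 3): truth gives 0; bid 19 gives 5 > 0. Violating.
Others bid (3, 19, 3, 3): truth gives 0; bid 19 gives 5 > 0. Violating.
Others bid (19, 3, 3, 3): truth gives 0; bid 19 gives 5 > 0. Violating.
Others bid (3, 3, 3, 3): truth gives 5; no alternative beats it.
Others bid (3, 3, 3, 8): truth gives 5; no alternative beats it.
(Checking all 81 profiles: 4 have a profitable deviation, 77 do not.)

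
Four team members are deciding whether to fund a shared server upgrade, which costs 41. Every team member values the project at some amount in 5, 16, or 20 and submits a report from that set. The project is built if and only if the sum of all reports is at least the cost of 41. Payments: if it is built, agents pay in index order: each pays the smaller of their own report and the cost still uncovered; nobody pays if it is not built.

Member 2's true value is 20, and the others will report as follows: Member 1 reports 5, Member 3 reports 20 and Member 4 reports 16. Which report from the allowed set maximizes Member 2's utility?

Report 5: project built, pays 5, utility 20 - 5 = 15.
Report 16: project built, pays 16, utility 20 - 16 = 4.
Report 20: project built, pays 20, utility 20 - 20 = 0.
The best choice is 5 with utility 15.

5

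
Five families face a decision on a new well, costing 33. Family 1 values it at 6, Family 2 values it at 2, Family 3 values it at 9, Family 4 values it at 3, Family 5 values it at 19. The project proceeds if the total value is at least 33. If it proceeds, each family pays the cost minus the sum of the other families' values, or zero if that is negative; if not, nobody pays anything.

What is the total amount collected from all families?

16

Total value 39 ≥ cost 33, so it is built.
Family 1: others sum to 33; max(0, 33 - 33) = 0.
Family 2: others sum to 37; max(0, 33 - 37) = 0.
Family 3: others sum to 30; max(0, 33 - 30) = 3.
Family 4: others sum to 36; max(0, 33 - 36) = 0.
Family 5: others sum to 20; max(0, 33 - 20) = 13.
Total collected = 0 + 0 + 3 + 0 + 13 = 16.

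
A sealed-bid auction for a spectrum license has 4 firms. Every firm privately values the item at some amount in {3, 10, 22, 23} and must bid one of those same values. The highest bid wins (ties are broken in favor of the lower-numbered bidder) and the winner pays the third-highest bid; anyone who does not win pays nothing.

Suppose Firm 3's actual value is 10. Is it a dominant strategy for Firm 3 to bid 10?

Consider the case where Firm 1 bids 3, Firm 2 bids 3 and Firm 4 bids 22.
Truthful bid 10: loses, pays 0, utility 0.
Bid 22 instead: wins, pays 3, utility 10 - 3 = 7.
Since 7 > 0, bidding 22 is strictly better here, so truthful bidding is not dominant.

No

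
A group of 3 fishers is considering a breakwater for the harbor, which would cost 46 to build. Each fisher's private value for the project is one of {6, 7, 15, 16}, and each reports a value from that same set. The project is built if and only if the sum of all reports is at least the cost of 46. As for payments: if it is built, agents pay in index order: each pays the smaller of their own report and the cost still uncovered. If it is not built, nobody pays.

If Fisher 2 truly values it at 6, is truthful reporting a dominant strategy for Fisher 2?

Check each profile of the others' reports and compare truth against every alternative report.
Others report (6, 6): truth gives 0, best alternative gives 0.
Others report (6, 7): truth gives 0, best alternative gives 0.
Others report (6, 15): truth gives 0, best alternative gives 0.
Others report (6, 16): truth gives 0, best alternative gives 0.
Others report (7, 6): truth gives 0, best alternative gives 0.
Others report (7, 7): truth gives 0, best alternative gives 0.
(Remaining 10 profiles checked similarly; truth is weakly best in each.)
In every case the truthful report is at least as good as any alternative, so it is a dominant strategy.

Yes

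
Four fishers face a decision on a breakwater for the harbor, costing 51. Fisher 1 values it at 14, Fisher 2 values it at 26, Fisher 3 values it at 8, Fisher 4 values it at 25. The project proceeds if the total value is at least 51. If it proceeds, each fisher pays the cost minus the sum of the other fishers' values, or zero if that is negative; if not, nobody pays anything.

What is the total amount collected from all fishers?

7

Total value 73 ≥ cost 51, so it is built.
Fisher 1: others sum to 59; max(0, 51 - 59) = 0.
Fisher 2: others sum to 47; max(0, 51 - 47) = 4.
Fisher 3: others sum to 65; max(0, 51 - 65) = 0.
Fisher 4: others sum to 48; max(0, 51 - 48) = 3.
Total collected = 0 + 4 + 0 + 3 = 7.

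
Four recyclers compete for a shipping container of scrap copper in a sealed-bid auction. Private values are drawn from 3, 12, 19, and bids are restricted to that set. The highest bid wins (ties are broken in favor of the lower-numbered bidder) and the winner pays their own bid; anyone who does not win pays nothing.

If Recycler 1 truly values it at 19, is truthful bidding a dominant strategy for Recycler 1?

No

Consider the case where Recycler 2 bids 3, Recycler 3 bids 3 and Recycler 4 bids 3.
Truthful bid 19: wins, pays 19, utility 19 - 19 = 0.
Bid 3 instead: wins, pays 3, utility 19 - 3 = 16.
Since 16 > 0, bidding 3 is strictly better here, so truthful bidding is not dominant.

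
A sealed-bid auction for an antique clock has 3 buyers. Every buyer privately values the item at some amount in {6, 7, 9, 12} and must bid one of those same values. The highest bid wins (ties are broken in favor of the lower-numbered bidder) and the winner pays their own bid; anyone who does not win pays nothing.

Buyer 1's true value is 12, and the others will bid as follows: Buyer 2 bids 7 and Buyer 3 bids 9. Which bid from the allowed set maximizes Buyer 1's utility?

Bid 6: loses, pays 0, utility 0.
Bid 7: loses, pays 0, utility 0.
Bid 9: wins, pays 9, utility 12 - 9 = 3.
Bid 12: wins, pays 12, utility 12 - 12 = 0.
The best choice is 9 with utility 3.

9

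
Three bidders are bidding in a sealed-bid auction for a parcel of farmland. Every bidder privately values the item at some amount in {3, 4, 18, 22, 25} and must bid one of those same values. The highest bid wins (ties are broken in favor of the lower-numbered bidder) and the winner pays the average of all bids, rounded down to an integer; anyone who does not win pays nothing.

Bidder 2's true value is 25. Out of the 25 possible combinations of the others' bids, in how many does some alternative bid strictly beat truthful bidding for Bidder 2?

12

Others bid (3, 3): truth gives 15; bid 4 gives 22 > 15. Violating.
Others bid (3, 4): truth gives 15; bid 4 gives 22 > 15. Violating.
Others bid (3, 18): truth gives 10; bid 18 gives 12 > 10. Violating.
Others bid (3, 22): truth gives 9; bid 22 gives 10 > 9. Violating.
Others bid (3, 25): truth gives 8; no alternative beats it.
Others bid (4, 25): truth gives 7; no alternative beats it.
(Checking all 25 profiles: 12 have a profitable deviation, 13 do not.)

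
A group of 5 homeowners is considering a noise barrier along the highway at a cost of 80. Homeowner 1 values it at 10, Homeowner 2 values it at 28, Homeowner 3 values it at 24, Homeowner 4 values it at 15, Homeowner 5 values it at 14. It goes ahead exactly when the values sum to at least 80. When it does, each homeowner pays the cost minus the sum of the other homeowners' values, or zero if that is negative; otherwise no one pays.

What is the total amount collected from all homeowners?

Total value 91 ≥ cost 80, so it is built.
Homeowner 1: others sum to 81; max(0, 80 - 81) = 0.
Homeowner 2: others sum to 63; max(0, 80 - 63) = 17.
Homeowner 3: others sum to 67; max(0, 80 - 67) = 13.
Homeowner 4: others sum to 76; max(0, 80 - 76) = 4.
Homeowner 5: others sum to 77; max(0, 80 - 77) = 3.
Total collected = 0 + 17 + 13 + 4 + 3 = 37.

37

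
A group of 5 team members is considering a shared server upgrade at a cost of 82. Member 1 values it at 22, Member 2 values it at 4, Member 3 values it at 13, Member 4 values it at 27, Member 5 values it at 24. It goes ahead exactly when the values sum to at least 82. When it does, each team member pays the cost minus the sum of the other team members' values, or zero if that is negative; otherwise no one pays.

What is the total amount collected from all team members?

Total value 90 ≥ cost 82, so it is built.
Member 1: others sum to 68; max(0, 82 - 68) = 14.
Member 2: others sum to 86; max(0, 82 - 86) = 0.
Member 3: others sum to 77; max(0, 82 - 77) = 5.
Member 4: others sum to 63; max(0, 82 - 63) = 19.
Member 5: others sum to 66; max(0, 82 - 66) = 16.
Total collected = 14 + 0 + 5 + 19 + 16 = 54.

54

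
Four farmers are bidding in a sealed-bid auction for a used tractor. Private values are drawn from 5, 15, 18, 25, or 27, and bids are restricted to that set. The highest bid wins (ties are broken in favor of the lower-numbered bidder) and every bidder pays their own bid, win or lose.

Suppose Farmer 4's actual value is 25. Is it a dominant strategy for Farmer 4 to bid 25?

Consider the case where Farmer 1 bids 5, Farmer 2 bids 5 and Farmer 3 bids 5.
Truthful bid 25: wins, pays 25, utility 25 - 25 = 0.
Bid 15 instead: wins, pays 15, utility 25 - 15 = 10.
Since 10 > 0, bidding 15 is strictly better here, so truthful bidding is not dominant.

No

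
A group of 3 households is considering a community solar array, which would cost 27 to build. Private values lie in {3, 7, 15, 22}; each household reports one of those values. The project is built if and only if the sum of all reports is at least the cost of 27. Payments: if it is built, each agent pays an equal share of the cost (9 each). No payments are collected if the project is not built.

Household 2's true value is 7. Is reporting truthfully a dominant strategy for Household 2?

Consider the case where Household 1 reports 7 and Household 3 reports 15.
Truthful report 7: project built, pays 9, utility 7 - 9 = -2.
Report 3 instead: project not built, utility 0.
Since 0 > -2, reporting 3 is strictly better here, so truthful reporting is not dominant.

No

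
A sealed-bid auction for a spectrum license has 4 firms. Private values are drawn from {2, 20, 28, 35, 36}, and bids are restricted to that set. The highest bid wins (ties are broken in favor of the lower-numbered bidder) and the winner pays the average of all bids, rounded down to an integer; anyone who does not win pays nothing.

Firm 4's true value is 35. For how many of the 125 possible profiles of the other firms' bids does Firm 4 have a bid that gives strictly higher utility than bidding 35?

Others bid (2, 2, 2): truth gives 25; bid 20 gives 29 > 25. Violating.
Others bid (2, 2, 20): truth gives 21; bid 28 gives 22 > 21. Violating.
Others bid (2, 2, 35): truth gives 0; bid 36 gives 17 > 0. Violating.
Others bid (2, 20, 2): truth gives 21; bid 28 gives 22 > 21. Violating.
Others bid (2, 2, 28): truth gives 19; no alternative beats it.
Others bid (2, 2, 36): truth gives 0; no alternative beats it.
(Checking all 125 profiles: 44 have a profitable deviation, 81 do not.)

44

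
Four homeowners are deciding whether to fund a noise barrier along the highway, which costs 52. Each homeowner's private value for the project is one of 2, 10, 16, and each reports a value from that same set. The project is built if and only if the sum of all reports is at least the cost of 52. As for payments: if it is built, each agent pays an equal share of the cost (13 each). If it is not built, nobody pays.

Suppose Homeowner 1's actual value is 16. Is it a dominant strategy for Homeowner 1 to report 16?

Yes

Check each profile of the others' reports and compare truth against every alternative report.
Others report (10, 10, 16): truth gives 3, best alternative gives 0.
Others report (10, 16, 10): truth gives 3, best alternative gives 0.
Others report (16, 10, 10): truth gives 3, best alternative gives 0.
Others report (10, 16, 16): truth gives 3, best alternative gives 3.
Others report (16, 10, 16): truth gives 3, best alternative gives 3.
Others report (16, 16, 10): truth gives 3, best alternative gives 3.
(Remaining 21 profiles checked similarly; truth is weakly best in each.)
In every case the truthful report is at least as good as any alternative, so it is a dominant strategy.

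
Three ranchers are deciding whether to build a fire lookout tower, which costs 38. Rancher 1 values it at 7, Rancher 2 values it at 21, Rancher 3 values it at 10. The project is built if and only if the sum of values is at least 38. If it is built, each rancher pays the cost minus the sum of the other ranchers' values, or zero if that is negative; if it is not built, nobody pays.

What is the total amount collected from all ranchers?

38

Total value 38 ≥ cost 38, so it is built.
Rancher 1: others sum to 31; max(0, 38 - 31) = 7.
Rancher 2: others sum to 17; max(0, 38 - 17) = 21.
Rancher 3: others sum to 28; max(0, 38 - 28) = 10.
Total collected = 7 + 21 + 10 = 38.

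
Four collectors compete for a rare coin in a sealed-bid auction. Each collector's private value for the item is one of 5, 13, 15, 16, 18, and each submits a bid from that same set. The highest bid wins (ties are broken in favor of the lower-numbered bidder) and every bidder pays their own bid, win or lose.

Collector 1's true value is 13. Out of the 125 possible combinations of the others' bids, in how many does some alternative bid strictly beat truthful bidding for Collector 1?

Others bid (5, 5, 5): truth gives 0; bid 5 gives 8 > 0. Violating.
Others bid (5, 5, 15): truth gives -13; bid 15 gives -2 > -13. Violating.
Others bid (5, 5, 16): truth gives -13; bid 16 gives -3 > -13. Violating.
Others bid (5, 5, 18): truth gives -13; bid 5 gives -5 > -13. Violating.
Others bid (5, 5, 13): truth gives 0; no alternative beats it.
Others bid (5, 13, 5): truth gives 0; no alternative beats it.
(Checking all 125 profiles: 118 have a profitable deviation, 7 do not.)

118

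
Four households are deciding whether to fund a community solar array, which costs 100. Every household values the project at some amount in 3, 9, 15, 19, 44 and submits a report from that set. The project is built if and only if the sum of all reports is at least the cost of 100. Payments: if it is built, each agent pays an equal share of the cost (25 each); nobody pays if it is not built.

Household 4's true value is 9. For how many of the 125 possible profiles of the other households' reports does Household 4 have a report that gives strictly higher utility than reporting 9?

3

Others report (3, 44, 44): truth gives -16; report 3 gives 0 > -16. Violating.
Others report (44, 3, 44): truth gives -16; report 3 gives 0 > -16. Violating.
Others report (44, 44, 3): truth gives -16; report 3 gives 0 > -16. Violating.
Others report (3, 3, 3): truth gives 0; no alternative beats it.
Others report (3, 3, 9): truth gives 0; no alternative beats it.
(Checking all 125 profiles: 3 have a profitable deviation, 122 do not.)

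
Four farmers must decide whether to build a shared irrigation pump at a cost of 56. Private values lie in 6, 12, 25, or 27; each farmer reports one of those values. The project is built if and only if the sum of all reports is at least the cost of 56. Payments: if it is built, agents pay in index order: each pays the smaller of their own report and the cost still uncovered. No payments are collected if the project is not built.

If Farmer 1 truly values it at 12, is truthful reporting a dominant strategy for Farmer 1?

Consider the case where Farmer 2 reports 6, Farmer 3 reports 25 and Farmer 4 reports 25.
Truthful report 12: project built, pays 12, utility 12 - 12 = 0.
Report 6 instead: project built, pays 6, utility 12 - 6 = 6.
Since 6 > 0, reporting 6 is strictly better here, so truthful reporting is not dominant.

No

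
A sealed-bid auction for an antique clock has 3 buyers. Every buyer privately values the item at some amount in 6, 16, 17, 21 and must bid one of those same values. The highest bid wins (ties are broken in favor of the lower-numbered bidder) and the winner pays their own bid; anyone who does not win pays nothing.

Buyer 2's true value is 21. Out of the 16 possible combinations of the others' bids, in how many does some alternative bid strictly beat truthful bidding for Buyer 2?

Others bid (6, 6): truth gives 0; bid 16 gives 5 > 0. Violating.
Others bid (6, 16): truth gives 0; bid 16 gives 5 > 0. Violating.
Others bid (6, 17): truth gives 0; bid 17 gives 4 > 0. Violating.
Others bid (16, 6): truth gives 0; bid 17 gives 4 > 0. Violating.
Others bid (6, 21): truth gives 0; no alternative beats it.
Others bid (16, 21): truth gives 0; no alternative beats it.
(Checking all 16 profiles: 6 have a profitable deviation, 10 do not.)

6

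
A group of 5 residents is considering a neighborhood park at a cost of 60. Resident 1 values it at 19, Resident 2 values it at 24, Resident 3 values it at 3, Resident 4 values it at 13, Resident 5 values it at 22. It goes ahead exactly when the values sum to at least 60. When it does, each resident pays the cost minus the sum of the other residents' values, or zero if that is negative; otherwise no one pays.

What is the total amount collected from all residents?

Total value 81 ≥ cost 60, so it is built.
Resident 1: others sum to 62; max(0, 60 - 62) = 0.
Resident 2: others sum to 57; max(0, 60 - 57) = 3.
Resident 3: others sum to 78; max(0, 60 - 78) = 0.
Resident 4: others sum to 68; max(0, 60 - 68) = 0.
Resident 5: others sum to 59; max(0, 60 - 59) = 1.
Total collected = 0 + 3 + 0 + 0 + 1 = 4.

4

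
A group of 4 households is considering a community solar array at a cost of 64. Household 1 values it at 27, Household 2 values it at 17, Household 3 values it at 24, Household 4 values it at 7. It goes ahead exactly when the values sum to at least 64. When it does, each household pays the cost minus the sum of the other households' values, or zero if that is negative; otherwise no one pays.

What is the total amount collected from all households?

Total value 75 ≥ cost 64, so it is built.
Household 1: others sum to 48; max(0, 64 - 48) = 16.
Household 2: others sum to 58; max(0, 64 - 58) = 6.
Household 3: others sum to 51; max(0, 64 - 51) = 13.
Household 4: others sum to 68; max(0, 64 - 68) = 0.
Total collected = 16 + 6 + 13 + 0 = 35.

35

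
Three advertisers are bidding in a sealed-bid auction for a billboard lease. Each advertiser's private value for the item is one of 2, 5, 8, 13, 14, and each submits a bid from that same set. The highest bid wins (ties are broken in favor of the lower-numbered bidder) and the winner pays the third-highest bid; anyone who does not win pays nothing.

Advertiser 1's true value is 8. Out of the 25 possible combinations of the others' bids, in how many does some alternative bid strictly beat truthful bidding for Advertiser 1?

8

Others bid (2, 13): truth gives 0; bid 13 gives 6 > 0. Violating.
Others bid (2, 14): truth gives 0; bid 14 gives 6 > 0. Violating.
Others bid (5, 13): truth gives 0; bid 13 gives 3 > 0. Violating.
Others bid (5, 14): truth gives 0; bid 14 gives 3 > 0. Violating.
Others bid (2, 2): truth gives 6; no alternative beats it.
Others bid (2, 5): truth gives 6; no alternative beats it.
(Checking all 25 profiles: 8 have a profitable deviation, 17 do not.)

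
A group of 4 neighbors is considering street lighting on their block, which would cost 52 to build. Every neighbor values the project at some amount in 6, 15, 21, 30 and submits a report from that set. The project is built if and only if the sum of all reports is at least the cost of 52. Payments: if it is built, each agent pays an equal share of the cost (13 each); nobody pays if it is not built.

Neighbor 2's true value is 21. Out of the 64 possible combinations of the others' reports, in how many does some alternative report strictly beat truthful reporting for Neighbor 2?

Others report (6, 6, 15): truth gives 0; report 30 gives 8 > 0. Violating.
Others report (6, 15, 6): truth gives 0; report 30 gives 8 > 0. Violating.
Others report (15, 6, 6): truth gives 0; report 30 gives 8 > 0. Violating.
Others report (6, 6, 6): truth gives 0; no alternative beats it.
Others report (6, 6, 21): truth gives 8; no alternative beats it.
(Checking all 64 profiles: 3 have a profitable deviation, 61 do not.)

3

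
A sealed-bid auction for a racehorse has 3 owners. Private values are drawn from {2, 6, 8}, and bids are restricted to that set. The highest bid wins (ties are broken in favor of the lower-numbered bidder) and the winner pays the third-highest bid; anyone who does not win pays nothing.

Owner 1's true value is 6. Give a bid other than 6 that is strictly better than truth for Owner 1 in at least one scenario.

8

Suppose Owner 2 bids 2 and Owner 3 bids 8.
Bid 6: loses, pays 0, utility 0.
Bid 8: wins, pays 2, utility 6 - 2 = 4.
So bidding 8 beats truth here (4 > 0).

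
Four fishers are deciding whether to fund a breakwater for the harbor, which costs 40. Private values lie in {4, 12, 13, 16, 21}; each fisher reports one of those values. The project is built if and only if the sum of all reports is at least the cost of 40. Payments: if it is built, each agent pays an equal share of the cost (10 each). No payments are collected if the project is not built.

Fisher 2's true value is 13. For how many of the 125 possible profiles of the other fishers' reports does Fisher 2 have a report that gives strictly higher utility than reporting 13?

Others report (4, 4, 12): truth gives 0; report 21 gives 3 > 0. Violating.
Others report (4, 4, 13): truth gives 0; report 21 gives 3 > 0. Violating.
Others report (4, 4, 16): truth gives 0; report 16 gives 3 > 0. Violating.
Others report (4, 12, 4): truth gives 0; report 21 gives 3 > 0. Violating.
Others report (4, 4, 4): truth gives 0; no alternative beats it.
Others report (4, 4, 21): truth gives 3; no alternative beats it.
(Checking all 125 profiles: 9 have a profitable deviation, 116 do not.)

9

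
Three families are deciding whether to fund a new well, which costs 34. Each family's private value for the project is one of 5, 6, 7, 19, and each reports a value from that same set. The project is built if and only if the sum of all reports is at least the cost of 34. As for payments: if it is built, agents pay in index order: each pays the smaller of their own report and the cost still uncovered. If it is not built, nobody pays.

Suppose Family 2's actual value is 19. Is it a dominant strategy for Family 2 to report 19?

Consider the case where Family 1 reports 19 and Family 3 reports 19.
Truthful report 19: project built, pays 15, utility 19 - 15 = 4.
Report 5 instead: project built, pays 5, utility 19 - 5 = 14.
Since 14 > 4, reporting 5 is strictly better here, so truthful reporting is not dominant.

No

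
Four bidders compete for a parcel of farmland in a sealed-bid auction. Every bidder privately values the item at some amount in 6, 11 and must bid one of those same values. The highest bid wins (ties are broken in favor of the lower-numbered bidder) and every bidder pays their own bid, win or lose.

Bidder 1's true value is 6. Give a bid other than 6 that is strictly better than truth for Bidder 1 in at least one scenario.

Suppose Bidder 2 bids 6, Bidder 3 bids 6 and Bidder 4 bids 11.
Bid 6: loses but pays 6, utility -6.
Bid 11: wins, pays 11, utility 6 - 11 = -5.
So bidding 11 beats truth here (-5 > -6).

11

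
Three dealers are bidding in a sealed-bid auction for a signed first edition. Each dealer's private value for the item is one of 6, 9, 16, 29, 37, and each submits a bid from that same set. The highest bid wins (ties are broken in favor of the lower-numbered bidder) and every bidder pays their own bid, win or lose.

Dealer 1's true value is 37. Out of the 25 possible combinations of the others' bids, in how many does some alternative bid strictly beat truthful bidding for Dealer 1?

16

Others bid (6, 6): truth gives 0; bid 6 gives 31 > 0. Violating.
Others bid (6, 9): truth gives 0; bid 9 gives 28 > 0. Violating.
Others bid (6, 16): truth gives 0; bid 16 gives 21 > 0. Violating.
Others bid (6, 29): truth gives 0; bid 29 gives 8 > 0. Violating.
Others bid (6, 37): truth gives 0; no alternative beats it.
Others bid (9, 37): truth gives 0; no alternative beats it.
(Checking all 25 profiles: 16 have a profitable deviation, 9 do not.)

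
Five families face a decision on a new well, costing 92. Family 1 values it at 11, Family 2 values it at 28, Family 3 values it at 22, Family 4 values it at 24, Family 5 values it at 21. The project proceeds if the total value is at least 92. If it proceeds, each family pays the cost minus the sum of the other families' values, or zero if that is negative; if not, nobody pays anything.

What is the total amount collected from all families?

39

Total value 106 ≥ cost 92, so it is built.
Family 1: others sum to 95; max(0, 92 - 95) = 0.
Family 2: others sum to 78; max(0, 92 - 78) = 14.
Family 3: others sum to 84; max(0, 92 - 84) = 8.
Family 4: others sum to 82; max(0, 92 - 82) = 10.
Family 5: others sum to 85; max(0, 92 - 85) = 7.
Total collected = 0 + 14 + 8 + 10 + 7 = 39.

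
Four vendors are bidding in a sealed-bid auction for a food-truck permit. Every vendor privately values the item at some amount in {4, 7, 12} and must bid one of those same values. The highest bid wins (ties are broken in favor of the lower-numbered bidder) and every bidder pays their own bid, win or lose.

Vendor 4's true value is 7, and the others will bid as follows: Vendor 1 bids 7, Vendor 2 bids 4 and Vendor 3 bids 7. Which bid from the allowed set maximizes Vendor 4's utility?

Bid 4: loses but pays 4, utility -4.
Bid 7: loses but pays 7, utility -7.
Bid 12: wins, pays 12, utility 7 - 12 = -5.
The best choice is 4 with utility -4.

4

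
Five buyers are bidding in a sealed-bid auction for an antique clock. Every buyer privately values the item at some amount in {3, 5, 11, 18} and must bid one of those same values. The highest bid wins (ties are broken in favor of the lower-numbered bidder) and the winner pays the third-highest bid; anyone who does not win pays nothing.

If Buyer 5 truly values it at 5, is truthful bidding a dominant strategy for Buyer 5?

No

Consider the case where Buyer 1 bids 3, Buyer 2 bids 3, Buyer 3 bids 3 and Buyer 4 bids 5.
Truthful bid 5: loses, pays 0, utility 0.
Bid 11 instead: wins, pays 3, utility 5 - 3 = 2.
Since 2 > 0, bidding 11 is strictly better here, so truthful bidding is not dominant.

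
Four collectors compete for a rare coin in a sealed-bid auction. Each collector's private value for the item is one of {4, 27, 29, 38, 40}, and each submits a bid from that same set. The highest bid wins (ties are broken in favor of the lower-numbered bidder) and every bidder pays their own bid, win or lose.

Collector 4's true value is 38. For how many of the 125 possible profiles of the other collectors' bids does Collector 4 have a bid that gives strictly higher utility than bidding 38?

106

Others bid (4, 4, 4): truth gives 0; bid 27 gives 11 > 0. Violating.
Others bid (4, 4, 27): truth gives 0; bid 29 gives 9 > 0. Violating.
Others bid (4, 4, 38): truth gives -38; bid 40 gives -2 > -38. Violating.
Others bid (4, 4, 40): truth gives -38; bid 4 gives -4 > -38. Violating.
Others bid (4, 4, 29): truth gives 0; no alternative beats it.
Others bid (4, 27, 29): truth gives 0; no alternative beats it.
(Checking all 125 profiles: 106 have a profitable deviation, 19 do not.)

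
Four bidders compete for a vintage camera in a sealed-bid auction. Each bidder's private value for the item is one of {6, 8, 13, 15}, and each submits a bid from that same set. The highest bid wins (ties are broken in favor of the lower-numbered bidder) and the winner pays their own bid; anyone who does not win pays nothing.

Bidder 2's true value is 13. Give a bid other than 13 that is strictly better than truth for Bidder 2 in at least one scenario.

8

Suppose Bidder 1 bids 6, Bidder 3 bids 6 and Bidder 4 bids 6.
Bid 13: wins, pays 13, utility 13 - 13 = 0.
Bid 8: wins, pays 8, utility 13 - 8 = 5.
So bidding 8 beats truth here (5 > 0).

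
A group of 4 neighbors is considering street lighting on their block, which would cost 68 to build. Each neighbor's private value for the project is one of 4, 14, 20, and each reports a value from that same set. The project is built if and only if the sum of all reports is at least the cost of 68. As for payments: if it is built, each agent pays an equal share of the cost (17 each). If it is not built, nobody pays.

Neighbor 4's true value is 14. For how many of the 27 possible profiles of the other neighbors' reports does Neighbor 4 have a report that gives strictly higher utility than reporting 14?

Others report (14, 20, 20): truth gives -3; report 4 gives 0 > -3. Violating.
Others report (20, 14, 20): truth gives -3; report 4 gives 0 > -3. Violating.
Others report (20, 20, 14): truth gives -3; report 4 gives 0 > -3. Violating.
Others report (20, 20, 20): truth gives -3; report 4 gives 0 > -3. Violating.
Others report (4, 4, 4): truth gives 0; no alternative beats it.
Others report (4, 4, 14): truth gives 0; no alternative beats it.
(Checking all 27 profiles: 4 have a profitable deviation, 23 do not.)

4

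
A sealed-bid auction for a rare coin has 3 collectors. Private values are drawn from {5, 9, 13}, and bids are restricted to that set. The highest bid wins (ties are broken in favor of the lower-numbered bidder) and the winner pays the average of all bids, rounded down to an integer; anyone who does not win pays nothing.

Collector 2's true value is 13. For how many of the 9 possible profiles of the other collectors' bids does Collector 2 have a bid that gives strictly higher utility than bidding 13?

Others bid (5, 5): truth gives 6; bid 9 gives 7 > 6. Violating.
Others bid (5, 9): truth gives 4; bid 9 gives 6 > 4. Violating.
Others bid (5, 13): truth gives 3; no alternative beats it.
Others bid (9, 5): truth gives 4; no alternative beats it.
(Checking all 9 profiles: 2 have a profitable deviation, 7 do not.)

2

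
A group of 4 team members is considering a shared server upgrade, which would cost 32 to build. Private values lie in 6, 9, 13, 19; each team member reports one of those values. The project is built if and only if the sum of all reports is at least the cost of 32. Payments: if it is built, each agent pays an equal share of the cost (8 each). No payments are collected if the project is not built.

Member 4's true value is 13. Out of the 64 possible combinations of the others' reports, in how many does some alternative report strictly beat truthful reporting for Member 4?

Others report (6, 6, 6): truth gives 0; report 19 gives 5 > 0. Violating.
Others report (6, 6, 9): truth gives 5; no alternative beats it.
Others report (6, 6, 13): truth gives 5; no alternative beats it.
(Checking all 64 profiles: 1 has a profitable deviation, 63 do not.)

1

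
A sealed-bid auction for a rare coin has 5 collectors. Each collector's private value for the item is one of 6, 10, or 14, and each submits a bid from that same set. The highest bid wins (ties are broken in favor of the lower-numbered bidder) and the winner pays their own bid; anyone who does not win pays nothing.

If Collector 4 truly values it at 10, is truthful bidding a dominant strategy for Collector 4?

Check each profile of the others' bids and compare truth against every alternative bid.
Others bid (6, 6, 6, 6): truth gives 0, best alternative gives 0.
Others bid (6, 6, 6, 10): truth gives 0, best alternative gives 0.
Others bid (6, 6, 6, 14): truth gives 0, best alternative gives 0.
Others bid (6, 6, 10, 6): truth gives 0, best alternative gives 0.
Others bid (6, 6, 10, 10): truth gives 0, best alternative gives 0.
Others bid (6, 6, 10, 14): truth gives 0, best alternative gives 0.
(Remaining 75 profiles checked similarly; truth is weakly best in each.)
In every case the truthful bid is at least as good as any alternative, so it is a dominant strategy.

Yes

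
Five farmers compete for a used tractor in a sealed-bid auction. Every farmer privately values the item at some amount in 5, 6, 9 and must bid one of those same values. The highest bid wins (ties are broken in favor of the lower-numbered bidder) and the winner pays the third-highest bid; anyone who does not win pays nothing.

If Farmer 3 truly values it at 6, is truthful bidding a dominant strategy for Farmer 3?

Consider the case where Farmer 1 bids 5, Farmer 2 bids 5, Farmer 4 bids 5 and Farmer 5 bids 9.
Truthful bid 6: loses, pays 0, utility 0.
Bid 9 instead: wins, pays 5, utility 6 - 5 = 1.
Since 1 > 0, bidding 9 is strictly better here, so truthful bidding is not dominant.

No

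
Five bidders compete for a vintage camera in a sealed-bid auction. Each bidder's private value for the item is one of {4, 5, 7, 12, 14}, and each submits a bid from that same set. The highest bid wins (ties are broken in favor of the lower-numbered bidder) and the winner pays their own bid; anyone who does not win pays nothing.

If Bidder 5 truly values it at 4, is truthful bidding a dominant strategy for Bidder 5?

Check each profile of the others' bids and compare truth against every alternative bid.
Others bid (4, 4, 4, 4): truth gives 0, best alternative gives -1.
Others bid (4, 4, 4, 5): truth gives 0, best alternative gives 0.
Others bid (4, 4, 4, 7): truth gives 0, best alternative gives 0.
Others bid (4, 4, 4, 12): truth gives 0, best alternative gives 0.
Others bid (4, 4, 4, 14): truth gives 0, best alternative gives 0.
Others bid (4, 4, 5, 4): truth gives 0, best alternative gives 0.
(Remaining 619 profiles checked similarly; truth is weakly best in each.)
In every case the truthful bid is at least as good as any alternative, so it is a dominant strategy.

Yes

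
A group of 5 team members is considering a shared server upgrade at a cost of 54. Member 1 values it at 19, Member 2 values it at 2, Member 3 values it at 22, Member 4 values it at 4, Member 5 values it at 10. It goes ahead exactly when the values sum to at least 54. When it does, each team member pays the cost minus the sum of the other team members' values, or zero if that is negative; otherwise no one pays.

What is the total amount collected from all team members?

Total value 57 ≥ cost 54, so it is built.
Member 1: others sum to 38; max(0, 54 - 38) = 16.
Member 2: others sum to 55; max(0, 54 - 55) = 0.
Member 3: others sum to 35; max(0, 54 - 35) = 19.
Member 4: others sum to 53; max(0, 54 - 53) = 1.
Member 5: others sum to 47; max(0, 54 - 47) = 7.
Total collected = 16 + 0 + 19 + 1 + 7 = 43.

43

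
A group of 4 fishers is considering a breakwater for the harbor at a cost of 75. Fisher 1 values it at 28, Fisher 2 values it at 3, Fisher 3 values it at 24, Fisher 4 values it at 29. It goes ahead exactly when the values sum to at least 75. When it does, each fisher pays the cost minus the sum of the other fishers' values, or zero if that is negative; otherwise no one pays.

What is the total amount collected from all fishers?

54

Total value 84 ≥ cost 75, so it is built.
Fisher 1: others sum to 56; max(0, 75 - 56) = 19.
Fisher 2: others sum to 81; max(0, 75 - 81) = 0.
Fisher 3: others sum to 60; max(0, 75 - 60) = 15.
Fisher 4: others sum to 55; max(0, 75 - 55) = 20.
Total collected = 19 + 0 + 15 + 20 = 54.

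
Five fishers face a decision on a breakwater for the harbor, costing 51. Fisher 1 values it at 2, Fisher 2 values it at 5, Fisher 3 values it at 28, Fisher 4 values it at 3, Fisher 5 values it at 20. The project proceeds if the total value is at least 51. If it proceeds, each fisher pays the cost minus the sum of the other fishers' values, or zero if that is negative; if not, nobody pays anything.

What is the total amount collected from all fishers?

34

Total value 58 ≥ cost 51, so it is built.
Fisher 1: others sum to 56; max(0, 51 - 56) = 0.
Fisher 2: others sum to 53; max(0, 51 - 53) = 0.
Fisher 3: others sum to 30; max(0, 51 - 30) = 21.
Fisher 4: others sum to 55; max(0, 51 - 55) = 0.
Fisher 5: others sum to 38; max(0, 51 - 38) = 13.
Total collected = 0 + 0 + 21 + 0 + 13 = 34.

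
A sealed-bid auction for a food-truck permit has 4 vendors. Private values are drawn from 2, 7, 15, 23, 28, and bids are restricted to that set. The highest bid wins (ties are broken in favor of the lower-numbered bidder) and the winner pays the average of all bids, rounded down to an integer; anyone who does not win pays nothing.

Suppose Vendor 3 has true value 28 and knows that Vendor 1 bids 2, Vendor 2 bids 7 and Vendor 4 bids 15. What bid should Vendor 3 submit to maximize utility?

15

Bid 2: loses, pays 0, utility 0.
Bid 7: loses, pays 0, utility 0.
Bid 15: wins, pays 9, utility 28 - 9 = 19.
Bid 23: wins, pays 11, utility 28 - 11 = 17.
Bid 28: wins, pays 13, utility 28 - 13 = 15.
The best choice is 15 with utility 19.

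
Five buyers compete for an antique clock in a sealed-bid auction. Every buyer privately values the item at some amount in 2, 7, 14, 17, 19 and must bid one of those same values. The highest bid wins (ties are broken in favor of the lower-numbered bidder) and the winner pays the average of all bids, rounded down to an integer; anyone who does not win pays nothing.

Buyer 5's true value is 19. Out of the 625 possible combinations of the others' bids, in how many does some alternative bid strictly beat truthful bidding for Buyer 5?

41

Others bid (2, 2, 2, 2): truth gives 14; bid 7 gives 16 > 14. Violating.
Others bid (2, 2, 2, 7): truth gives 13; bid 14 gives 14 > 13. Violating.
Others bid (2, 2, 7, 2): truth gives 13; bid 14 gives 14 > 13. Violating.
Others bid (2, 2, 7, 7): truth gives 12; bid 14 gives 13 > 12. Violating.
Others bid (2, 2, 2, 14): truth gives 12; no alternative beats it.
Others bid (2, 2, 2, 17): truth gives 11; no alternative beats it.
(Checking all 625 profiles: 41 have a profitable deviation, 584 do not.)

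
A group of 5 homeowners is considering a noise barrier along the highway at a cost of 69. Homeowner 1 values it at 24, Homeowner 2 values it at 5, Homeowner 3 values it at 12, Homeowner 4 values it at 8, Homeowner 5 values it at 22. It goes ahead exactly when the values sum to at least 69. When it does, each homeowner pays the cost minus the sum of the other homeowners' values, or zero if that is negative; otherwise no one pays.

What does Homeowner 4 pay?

Total value 71 ≥ cost 69, so the project is built.
The other homeowners' values sum to 63.
Cost minus that sum is 69 - 63 = 6.

6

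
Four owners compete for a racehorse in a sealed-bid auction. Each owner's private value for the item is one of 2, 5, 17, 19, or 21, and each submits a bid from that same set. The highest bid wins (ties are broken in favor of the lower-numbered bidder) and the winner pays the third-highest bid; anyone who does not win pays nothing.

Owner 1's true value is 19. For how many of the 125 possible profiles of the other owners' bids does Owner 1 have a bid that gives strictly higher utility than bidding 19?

Others bid (2, 2, 21): truth gives 0; bid 21 gives 17 > 0. Violating.
Others bid (2, 5, 21): truth gives 0; bid 21 gives 14 > 0. Violating.
Others bid (2, 17, 21): truth gives 0; bid 21 gives 2 > 0. Violating.
Others bid (2, 21, 2): truth gives 0; bid 21 gives 17 > 0. Violating.
Others bid (2, 2, 2): truth gives 17; no alternative beats it.
Others bid (2, 2, 5): truth gives 17; no alternative beats it.
(Checking all 125 profiles: 27 have a profitable deviation, 98 do not.)

27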